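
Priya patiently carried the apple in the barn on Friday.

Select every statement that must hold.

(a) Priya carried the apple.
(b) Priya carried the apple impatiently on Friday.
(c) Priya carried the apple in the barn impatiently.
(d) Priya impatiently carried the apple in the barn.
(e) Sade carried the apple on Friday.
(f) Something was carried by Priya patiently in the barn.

(a) Entailed — dropping 'on Friday', 'patiently', 'in the barn' leaves a sub-description the original still satisfies.
(b) Not entailed — 'impatiently' adds a manner not in (and inconsistent with) the original.
(c) Not entailed — 'impatiently' adds a manner not in (and inconsistent with) the original.
(d) Not entailed — 'impatiently' adds a manner not in (and inconsistent with) the original.
(e) Not entailed — the passage has Priya carrying the apple, not Sade.
(f) Entailed — this follows by dropping conjuncts from the carrying event's description.

(a), (f)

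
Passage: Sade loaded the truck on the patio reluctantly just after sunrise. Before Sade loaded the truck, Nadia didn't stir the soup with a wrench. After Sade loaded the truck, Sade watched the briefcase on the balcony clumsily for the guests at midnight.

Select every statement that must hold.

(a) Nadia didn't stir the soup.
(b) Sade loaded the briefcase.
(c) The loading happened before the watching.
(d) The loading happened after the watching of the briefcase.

(a) Not entailed — dropping 'with a wrench' under negation is not valid — the original leaves open that Nadia stirred the soup some other way.
(b) Not entailed — Sade loaded the truck, not the briefcase; the briefcase belongs to the watching event.
(c) Entailed — the narrative places the loading before the watching.
(d) Not entailed — the narrative places the loading before the watching, not after.

(c)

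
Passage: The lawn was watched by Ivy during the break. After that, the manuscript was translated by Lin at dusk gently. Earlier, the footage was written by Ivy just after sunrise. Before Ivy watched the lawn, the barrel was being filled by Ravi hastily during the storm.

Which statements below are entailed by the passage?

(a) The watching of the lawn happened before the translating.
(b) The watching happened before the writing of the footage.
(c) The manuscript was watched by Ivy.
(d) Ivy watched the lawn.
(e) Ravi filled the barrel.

(a) Entailed — the narrative places the watching before the translating.
(b) Not entailed — the narrative doesn't order the watching relative to the writing.
(c) Not entailed — Ivy watched the lawn, not the manuscript; the manuscript belongs to the translating event.
(d) Entailed — every conjunct here is already in the original watching event.
(e) Not entailed — 'was filling' is progressive on an accomplishment; it does not entail the completed 'filled'.

(a), (d)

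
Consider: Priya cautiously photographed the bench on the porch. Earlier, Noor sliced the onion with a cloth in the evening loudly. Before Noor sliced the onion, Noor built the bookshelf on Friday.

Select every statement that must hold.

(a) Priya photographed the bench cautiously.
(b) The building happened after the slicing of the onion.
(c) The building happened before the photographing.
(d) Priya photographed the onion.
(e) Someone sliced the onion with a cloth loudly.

(a) Entailed — dropping 'on the porch' leaves a sub-description the original still satisfies.
(b) Not entailed — the narrative places the building before the slicing, not after.
(c) Entailed — the narrative places the building before the photographing.
(d) Not entailed — Priya photographed the bench, not the onion; the onion belongs to the slicing event.
(e) Entailed — dropping 'in the evening' and generalizing the agent leaves a sub-description the original still satisfies.

(a), (c), (e)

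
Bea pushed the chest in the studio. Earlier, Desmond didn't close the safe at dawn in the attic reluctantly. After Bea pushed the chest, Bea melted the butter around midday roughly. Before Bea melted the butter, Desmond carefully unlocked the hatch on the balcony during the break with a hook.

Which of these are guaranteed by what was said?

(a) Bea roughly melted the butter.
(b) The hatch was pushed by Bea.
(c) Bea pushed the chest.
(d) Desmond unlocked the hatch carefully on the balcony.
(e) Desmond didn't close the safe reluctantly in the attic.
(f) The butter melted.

(a) Entailed — every conjunct here is already in the original melting event.
(b) Not entailed — Bea pushed the chest, not the hatch; the hatch belongs to the unlocking event.
(c) Entailed — dropping 'in the studio' leaves a sub-description the original still satisfies.
(d) Entailed — the original entails any weakening of itself; this just drops 'during the break', 'with a hook'.
(e) Not entailed — dropping 'at dawn' under negation is not valid — the original leaves open that Desmond closed the safe some other way.
(f) Entailed — 'Bea melted the butter' is causative; it entails the inchoative 'the butter melted'.

(a), (c), (d), (f)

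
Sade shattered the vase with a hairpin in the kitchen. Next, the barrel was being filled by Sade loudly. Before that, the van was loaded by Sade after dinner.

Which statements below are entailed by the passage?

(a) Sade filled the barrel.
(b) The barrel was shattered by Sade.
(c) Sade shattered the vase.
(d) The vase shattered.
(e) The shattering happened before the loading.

(c), (d)

(a) Not entailed — 'was filling' is progressive on an accomplishment; it does not entail the completed 'filled'.
(b) Not entailed — Sade shattered the vase, not the barrel; the barrel belongs to the filling event.
(c) Entailed — this follows by dropping conjuncts from the shattering event's description.
(d) Entailed — 'Sade shattered the vase' is causative; it entails the inchoative 'the vase shattered'.
(e) Not entailed — the narrative doesn't order the shattering relative to the loading.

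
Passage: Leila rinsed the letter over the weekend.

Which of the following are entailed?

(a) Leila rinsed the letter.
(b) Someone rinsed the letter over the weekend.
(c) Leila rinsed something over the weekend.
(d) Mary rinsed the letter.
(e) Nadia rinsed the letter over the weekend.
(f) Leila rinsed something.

(a), (b), (c), (f)

(a) Entailed — dropping 'over the weekend' leaves a sub-description the original still satisfies.
(b) Entailed — generalizing the agent leaves a sub-description the original still satisfies.
(c) Entailed — this follows by dropping conjuncts from the rinsing event's description.
(d) Not entailed — the passage has Leila rinsing the letter, not Mary.
(e) Not entailed — the passage has Leila rinsing the letter, not Nadia.
(f) Entailed — dropping 'over the weekend' and generalizing the patient leaves a sub-description the original still satisfies.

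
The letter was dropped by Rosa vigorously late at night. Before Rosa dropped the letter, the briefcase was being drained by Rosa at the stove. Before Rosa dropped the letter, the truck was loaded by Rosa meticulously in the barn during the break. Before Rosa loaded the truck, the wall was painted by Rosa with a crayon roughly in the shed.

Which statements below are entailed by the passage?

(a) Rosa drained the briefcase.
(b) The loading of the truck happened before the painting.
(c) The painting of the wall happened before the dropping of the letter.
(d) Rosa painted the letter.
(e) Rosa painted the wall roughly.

(a) Not entailed — 'was draining' is progressive on an accomplishment; it does not entail the completed 'drained'.
(b) Not entailed — the narrative places the painting before the loading, not after.
(c) Entailed — the narrative places the painting before the dropping.
(d) Not entailed — Rosa painted the wall, not the letter; the letter belongs to the dropping event.
(e) Entailed — every conjunct here is already in the original painting event.

(c), (e)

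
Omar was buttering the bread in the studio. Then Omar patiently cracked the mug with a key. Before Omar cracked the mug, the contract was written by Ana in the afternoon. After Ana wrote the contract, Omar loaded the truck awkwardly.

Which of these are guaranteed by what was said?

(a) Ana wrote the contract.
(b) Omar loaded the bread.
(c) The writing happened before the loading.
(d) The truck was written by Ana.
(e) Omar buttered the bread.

(a), (c)

(a) Entailed — dropping 'in the afternoon' leaves a sub-description the original still satisfies.
(b) Not entailed — Omar loaded the truck, not the bread; the bread belongs to the buttering event.
(c) Entailed — the narrative places the writing before the loading.
(d) Not entailed — Ana wrote the contract, not the truck; the truck belongs to the loading event.
(e) Not entailed — 'was buttering' is progressive on an accomplishment; it does not entail the completed 'buttered'.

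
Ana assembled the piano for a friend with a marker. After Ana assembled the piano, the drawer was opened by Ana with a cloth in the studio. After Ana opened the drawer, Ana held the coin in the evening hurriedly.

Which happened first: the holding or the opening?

the opening

The connectives place the opening before the holding.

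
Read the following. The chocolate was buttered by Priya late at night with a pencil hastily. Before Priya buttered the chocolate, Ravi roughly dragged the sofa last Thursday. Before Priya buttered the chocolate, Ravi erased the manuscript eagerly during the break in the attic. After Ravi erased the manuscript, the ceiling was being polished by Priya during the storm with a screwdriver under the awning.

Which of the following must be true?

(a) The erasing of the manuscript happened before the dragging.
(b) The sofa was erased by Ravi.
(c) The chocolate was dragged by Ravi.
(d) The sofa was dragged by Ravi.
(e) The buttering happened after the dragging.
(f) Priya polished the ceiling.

(a) Not entailed — the narrative doesn't order the erasing relative to the dragging.
(b) Not entailed — Ravi erased the manuscript, not the sofa; the sofa belongs to the dragging event.
(c) Not entailed — Ravi dragged the sofa, not the chocolate; the chocolate belongs to the buttering event.
(d) Entailed — the original entails any weakening of itself; this just drops 'last Thursday', 'roughly'.
(e) Entailed — the narrative places the dragging before the buttering.
(f) Entailed — 'polish' is an activity; 'was polishing' entails that some polishing happened, so 'polished' holds.

(d), (e), (f)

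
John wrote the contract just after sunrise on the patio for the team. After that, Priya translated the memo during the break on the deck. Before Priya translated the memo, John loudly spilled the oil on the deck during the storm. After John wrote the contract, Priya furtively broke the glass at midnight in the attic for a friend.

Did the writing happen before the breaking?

The narrative orders the writing before the breaking.

yes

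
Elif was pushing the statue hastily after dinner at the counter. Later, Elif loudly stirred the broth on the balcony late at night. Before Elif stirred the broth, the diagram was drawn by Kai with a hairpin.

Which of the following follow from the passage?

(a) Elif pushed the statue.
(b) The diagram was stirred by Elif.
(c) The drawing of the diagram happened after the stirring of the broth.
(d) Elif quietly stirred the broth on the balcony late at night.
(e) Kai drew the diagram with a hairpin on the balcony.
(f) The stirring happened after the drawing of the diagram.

(a), (f)

(a) Entailed — 'push' is an activity; 'was pushing' entails that some pushing happened, so 'pushed' holds.
(b) Not entailed — Elif stirred the broth, not the diagram; the diagram belongs to the drawing event.
(c) Not entailed — the narrative places the drawing before the stirring, not after.
(d) Not entailed — 'quietly' adds a manner not in (and inconsistent with) the original.
(e) Not entailed — 'on the balcony' adds information not in the original event.
(f) Entailed — the narrative places the drawing before the stirring.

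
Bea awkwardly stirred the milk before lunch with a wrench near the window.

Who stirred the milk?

'Bea' marks the agent of the stirring event.

Bea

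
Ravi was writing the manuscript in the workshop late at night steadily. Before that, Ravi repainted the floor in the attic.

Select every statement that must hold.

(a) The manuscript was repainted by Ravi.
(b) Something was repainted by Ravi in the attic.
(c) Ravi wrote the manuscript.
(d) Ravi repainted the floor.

(b), (d)

(a) Not entailed — Ravi repainted the floor, not the manuscript; the manuscript belongs to the writing event.
(b) Entailed — generalizing the patient leaves a sub-description the original still satisfies.
(c) Not entailed — 'was writing' is progressive on an accomplishment; it does not entail the completed 'wrote'.
(d) Entailed — every conjunct here is already in the original repainting event.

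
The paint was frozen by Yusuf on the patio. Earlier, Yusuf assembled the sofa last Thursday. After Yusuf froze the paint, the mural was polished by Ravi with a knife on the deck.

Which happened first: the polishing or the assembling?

the assembling

The connectives place the assembling before the polishing.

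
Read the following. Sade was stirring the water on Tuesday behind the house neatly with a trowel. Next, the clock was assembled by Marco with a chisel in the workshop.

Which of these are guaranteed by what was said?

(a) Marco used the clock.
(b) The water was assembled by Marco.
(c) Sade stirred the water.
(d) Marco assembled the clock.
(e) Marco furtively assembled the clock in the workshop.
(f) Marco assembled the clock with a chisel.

(a) Not entailed — the clock is the patient, not an instrument — Marco used a chisel.
(b) Not entailed — Marco assembled the clock, not the water; the water belongs to the stirring event.
(c) Entailed — 'stir' is an activity; 'was stirring' entails that some stirring happened, so 'stirred' holds.
(d) Entailed — every conjunct here is already in the original assembling event.
(e) Not entailed — 'furtively' adds information not in the original event.
(f) Entailed — dropping 'in the workshop' leaves a sub-description the original still satisfies.

(c), (d), (f)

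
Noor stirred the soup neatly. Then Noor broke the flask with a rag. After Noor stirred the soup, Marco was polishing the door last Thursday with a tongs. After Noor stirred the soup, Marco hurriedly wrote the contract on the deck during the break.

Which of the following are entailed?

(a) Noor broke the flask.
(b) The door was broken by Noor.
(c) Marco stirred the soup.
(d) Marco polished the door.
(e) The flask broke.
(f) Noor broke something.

(a), (d), (e), (f)

(a) Entailed — dropping 'with a rag' leaves a sub-description the original still satisfies.
(b) Not entailed — Noor broke the flask, not the door; the door belongs to the polishing event.
(c) Not entailed — the passage has Noor stirring the soup, not Marco.
(d) Entailed — 'polish' is an activity; 'was polishing' entails that some polishing happened, so 'polished' holds.
(e) Entailed — 'Noor broke the flask' is causative; it entails the inchoative 'the flask broke'.
(f) Entailed — every conjunct here is already in the original breaking event.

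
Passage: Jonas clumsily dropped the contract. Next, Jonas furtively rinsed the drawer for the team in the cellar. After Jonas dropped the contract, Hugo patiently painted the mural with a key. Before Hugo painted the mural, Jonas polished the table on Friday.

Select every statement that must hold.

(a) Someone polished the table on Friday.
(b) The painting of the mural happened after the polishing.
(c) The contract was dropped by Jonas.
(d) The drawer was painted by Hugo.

(a) Entailed — generalizing the agent leaves a sub-description the original still satisfies.
(b) Entailed — the narrative places the polishing before the painting.
(c) Entailed — dropping 'clumsily' leaves a sub-description the original still satisfies.
(d) Not entailed — Hugo painted the mural, not the drawer; the drawer belongs to the rinsing event.

(a), (b), (c)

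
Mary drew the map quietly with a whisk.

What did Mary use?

a whisk

'with a whisk' marks the instrument of the drawing event.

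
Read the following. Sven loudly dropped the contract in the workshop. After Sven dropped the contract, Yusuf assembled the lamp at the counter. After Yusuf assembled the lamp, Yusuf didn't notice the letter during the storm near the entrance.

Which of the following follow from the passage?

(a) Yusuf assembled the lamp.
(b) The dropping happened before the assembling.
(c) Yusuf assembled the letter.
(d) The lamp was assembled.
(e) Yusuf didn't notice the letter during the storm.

(a) Entailed — this follows by dropping conjuncts from the assembling event's description.
(b) Entailed — the narrative places the dropping before the assembling.
(c) Not entailed — Yusuf assembled the lamp, not the letter; the letter belongs to the noticing event.
(d) Entailed — the original entails any weakening of itself; this just drops 'at the counter' and generalizes the agent.
(e) Not entailed — dropping 'near the entrance' under negation is not valid — the original leaves open that Yusuf noticed the letter some other way.

(a), (b), (d)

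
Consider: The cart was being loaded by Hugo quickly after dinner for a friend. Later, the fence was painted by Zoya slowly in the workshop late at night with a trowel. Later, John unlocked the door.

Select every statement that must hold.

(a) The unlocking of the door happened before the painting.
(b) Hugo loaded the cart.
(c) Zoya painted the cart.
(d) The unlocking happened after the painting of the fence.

(a) Not entailed — the narrative places the painting before the unlocking, not after.
(b) Not entailed — 'was loading' is progressive on an accomplishment; it does not entail the completed 'loaded'.
(c) Not entailed — Zoya painted the fence, not the cart; the cart belongs to the loading event.
(d) Entailed — the narrative places the painting before the unlocking.

(d)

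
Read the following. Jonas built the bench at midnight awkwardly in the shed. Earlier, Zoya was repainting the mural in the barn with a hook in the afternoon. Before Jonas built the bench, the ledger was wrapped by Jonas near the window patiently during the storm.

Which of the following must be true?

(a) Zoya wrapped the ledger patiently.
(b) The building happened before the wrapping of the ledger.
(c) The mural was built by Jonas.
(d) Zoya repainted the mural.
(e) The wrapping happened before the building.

(a) Not entailed — the passage has Jonas wrapping the ledger, not Zoya.
(b) Not entailed — the narrative places the wrapping before the building, not after.
(c) Not entailed — Jonas built the bench, not the mural; the mural belongs to the repainting event.
(d) Not entailed — 'was repainting' is progressive on an accomplishment; it does not entail the completed 'repainted'.
(e) Entailed — the narrative places the wrapping before the building.

(e)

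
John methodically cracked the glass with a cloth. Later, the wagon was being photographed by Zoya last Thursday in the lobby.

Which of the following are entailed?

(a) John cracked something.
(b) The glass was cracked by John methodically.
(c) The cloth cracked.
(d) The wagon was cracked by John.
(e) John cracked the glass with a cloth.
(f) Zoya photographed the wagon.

(a) Entailed — every conjunct here is already in the original cracking event.
(b) Entailed — this follows by dropping conjuncts from the cracking event's description.
(c) Not entailed — the glass is what cracked, not the cloth.
(d) Not entailed — John cracked the glass, not the wagon; the wagon belongs to the photographing event.
(e) Entailed — this follows by dropping conjuncts from the cracking event's description.
(f) Not entailed — 'was photographing' is progressive on an accomplishment; it does not entail the completed 'photographed'.

(a), (b), (e)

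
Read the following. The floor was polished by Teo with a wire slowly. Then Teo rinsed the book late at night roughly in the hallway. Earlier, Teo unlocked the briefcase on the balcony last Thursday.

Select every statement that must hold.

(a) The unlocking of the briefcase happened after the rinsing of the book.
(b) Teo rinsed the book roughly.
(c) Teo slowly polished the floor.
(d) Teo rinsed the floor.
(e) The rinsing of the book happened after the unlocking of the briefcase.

(b), (c), (e)

(a) Not entailed — the narrative places the unlocking before the rinsing, not after.
(b) Entailed — dropping 'late at night', 'in the hallway' leaves a sub-description the original still satisfies.
(c) Entailed — the original entails any weakening of itself; this just drops 'with a wire'.
(d) Not entailed — Teo rinsed the book, not the floor; the floor belongs to the polishing event.
(e) Entailed — the narrative places the unlocking before the rinsing.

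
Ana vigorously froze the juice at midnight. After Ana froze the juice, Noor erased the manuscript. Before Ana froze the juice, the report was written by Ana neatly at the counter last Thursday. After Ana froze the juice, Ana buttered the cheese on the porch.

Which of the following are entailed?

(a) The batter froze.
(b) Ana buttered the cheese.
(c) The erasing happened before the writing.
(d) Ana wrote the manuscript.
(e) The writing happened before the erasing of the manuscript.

(b), (e)

(a) Not entailed — the juice is what froze, not the batter.
(b) Entailed — the original entails any weakening of itself; this just drops 'on the porch'.
(c) Not entailed — the narrative places the writing before the erasing, not after.
(d) Not entailed — Ana wrote the report, not the manuscript; the manuscript belongs to the erasing event.
(e) Entailed — the narrative places the writing before the erasing.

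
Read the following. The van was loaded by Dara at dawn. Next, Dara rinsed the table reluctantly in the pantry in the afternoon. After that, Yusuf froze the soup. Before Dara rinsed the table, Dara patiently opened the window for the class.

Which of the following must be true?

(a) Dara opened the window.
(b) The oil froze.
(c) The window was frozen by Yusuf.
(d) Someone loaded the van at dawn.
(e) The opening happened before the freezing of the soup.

(a), (d), (e)

(a) Entailed — dropping 'for the class', 'patiently' leaves a sub-description the original still satisfies.
(b) Not entailed — the soup is what froze, not the oil.
(c) Not entailed — Yusuf froze the soup, not the window; the window belongs to the opening event.
(d) Entailed — the original entails any weakening of itself; this just generalizes the agent.
(e) Entailed — the narrative places the opening before the freezing.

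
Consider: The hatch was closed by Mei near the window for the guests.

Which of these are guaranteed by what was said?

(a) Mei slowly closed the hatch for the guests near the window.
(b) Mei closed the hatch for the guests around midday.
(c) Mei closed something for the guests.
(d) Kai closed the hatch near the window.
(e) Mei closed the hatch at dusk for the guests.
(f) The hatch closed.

(a) Not entailed — 'slowly' adds information not in the original event.
(b) Not entailed — 'around midday' adds information not in the original event.
(c) Entailed — the original entails any weakening of itself; this just drops 'near the window' and generalizes the patient.
(d) Not entailed — the passage has Mei closing the hatch, not Kai.
(e) Not entailed — 'at dusk' adds information not in the original event.
(f) Entailed — 'Mei closed the hatch' is causative; it entails the inchoative 'the hatch closed'.

(c), (f)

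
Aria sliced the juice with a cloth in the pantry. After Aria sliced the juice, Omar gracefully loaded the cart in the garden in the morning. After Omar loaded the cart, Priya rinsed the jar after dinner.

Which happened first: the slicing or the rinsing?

the slicing

The connectives place the slicing before the rinsing.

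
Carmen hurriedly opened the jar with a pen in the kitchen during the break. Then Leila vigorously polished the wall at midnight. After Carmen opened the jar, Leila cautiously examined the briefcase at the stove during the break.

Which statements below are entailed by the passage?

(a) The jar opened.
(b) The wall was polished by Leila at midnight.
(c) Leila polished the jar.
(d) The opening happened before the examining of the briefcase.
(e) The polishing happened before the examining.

(a) Entailed — 'Carmen opened the jar' is causative; it entails the inchoative 'the jar opened'.
(b) Entailed — this follows by dropping conjuncts from the polishing event's description.
(c) Not entailed — Leila polished the wall, not the jar; the jar belongs to the opening event.
(d) Entailed — the narrative places the opening before the examining.
(e) Not entailed — the narrative doesn't order the polishing relative to the examining.

(a), (b), (d)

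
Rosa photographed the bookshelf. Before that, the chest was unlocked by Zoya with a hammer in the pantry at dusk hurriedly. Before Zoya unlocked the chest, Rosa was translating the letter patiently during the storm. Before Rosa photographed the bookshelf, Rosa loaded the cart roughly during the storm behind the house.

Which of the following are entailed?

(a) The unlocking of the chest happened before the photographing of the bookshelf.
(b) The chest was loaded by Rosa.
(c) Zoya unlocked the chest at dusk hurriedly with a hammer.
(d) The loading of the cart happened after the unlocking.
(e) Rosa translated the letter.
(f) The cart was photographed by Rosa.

(a) Entailed — the narrative places the unlocking before the photographing.
(b) Not entailed — Rosa loaded the cart, not the chest; the chest belongs to the unlocking event.
(c) Entailed — dropping 'in the pantry' leaves a sub-description the original still satisfies.
(d) Not entailed — the narrative doesn't order the unlocking relative to the loading.
(e) Not entailed — 'was translating' is progressive on an accomplishment; it does not entail the completed 'translated'.
(f) Not entailed — Rosa photographed the bookshelf, not the cart; the cart belongs to the loading event.

(a), (c)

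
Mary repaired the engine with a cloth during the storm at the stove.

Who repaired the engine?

Mary

'Mary' marks the agent of the repairing event.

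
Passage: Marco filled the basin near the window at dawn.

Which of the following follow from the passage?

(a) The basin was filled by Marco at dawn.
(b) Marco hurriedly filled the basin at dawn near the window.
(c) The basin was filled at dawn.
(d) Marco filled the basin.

(a) Entailed — dropping 'near the window' leaves a sub-description the original still satisfies.
(b) Not entailed — 'hurriedly' adds information not in the original event.
(c) Entailed — dropping 'near the window' and generalizing the agent leaves a sub-description the original still satisfies.
(d) Entailed — dropping 'near the window', 'at dawn' leaves a sub-description the original still satisfies.

(a), (c), (d)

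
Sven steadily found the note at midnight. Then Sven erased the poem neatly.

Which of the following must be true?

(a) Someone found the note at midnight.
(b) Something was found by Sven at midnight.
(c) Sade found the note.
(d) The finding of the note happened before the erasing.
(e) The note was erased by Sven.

(a) Entailed — every conjunct here is already in the original finding event.
(b) Entailed — this follows by dropping conjuncts from the finding event's description.
(c) Not entailed — the passage has Sven finding the note, not Sade.
(d) Entailed — the narrative places the finding before the erasing.
(e) Not entailed — Sven erased the poem, not the note; the note belongs to the finding event.

(a), (b), (d)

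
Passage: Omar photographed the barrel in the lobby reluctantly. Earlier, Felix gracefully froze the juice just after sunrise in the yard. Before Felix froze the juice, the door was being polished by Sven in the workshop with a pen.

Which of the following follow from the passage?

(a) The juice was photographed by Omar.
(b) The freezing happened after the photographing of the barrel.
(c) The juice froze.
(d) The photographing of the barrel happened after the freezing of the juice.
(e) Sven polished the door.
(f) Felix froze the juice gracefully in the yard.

(a) Not entailed — Omar photographed the barrel, not the juice; the juice belongs to the freezing event.
(b) Not entailed — the narrative places the freezing before the photographing, not after.
(c) Entailed — 'Felix froze the juice' is causative; it entails the inchoative 'the juice froze'.
(d) Entailed — the narrative places the freezing before the photographing.
(e) Entailed — 'polish' is an activity; 'was polishing' entails that some polishing happened, so 'polished' holds.
(f) Entailed — the original entails any weakening of itself; this just drops 'just after sunrise'.

(c), (d), (e), (f)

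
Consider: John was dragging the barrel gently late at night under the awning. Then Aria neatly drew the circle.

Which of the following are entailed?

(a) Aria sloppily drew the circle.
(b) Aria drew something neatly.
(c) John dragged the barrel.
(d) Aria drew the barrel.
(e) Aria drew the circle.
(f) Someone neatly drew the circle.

(a) Not entailed — 'sloppily' adds a manner not in (and inconsistent with) the original.
(b) Entailed — this follows by dropping conjuncts from the drawing event's description.
(c) Entailed — 'drag' is an activity; 'was dragging' entails that some dragging happened, so 'dragged' holds.
(d) Not entailed — Aria drew the circle, not the barrel; the barrel belongs to the dragging event.
(e) Entailed — the original entails any weakening of itself; this just drops 'neatly'.
(f) Entailed — the original entails any weakening of itself; this just generalizes the agent.

(b), (c), (e), (f)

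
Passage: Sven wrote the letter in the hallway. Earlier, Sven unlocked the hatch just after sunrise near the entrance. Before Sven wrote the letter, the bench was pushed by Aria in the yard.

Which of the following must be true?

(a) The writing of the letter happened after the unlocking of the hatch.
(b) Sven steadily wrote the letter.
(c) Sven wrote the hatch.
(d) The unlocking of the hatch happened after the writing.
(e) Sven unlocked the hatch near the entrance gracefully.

(a) Entailed — the narrative places the unlocking before the writing.
(b) Not entailed — 'steadily' adds information not in the original event.
(c) Not entailed — Sven wrote the letter, not the hatch; the hatch belongs to the unlocking event.
(d) Not entailed — the narrative places the unlocking before the writing, not after.
(e) Not entailed — 'gracefully' adds information not in the original event.

(a)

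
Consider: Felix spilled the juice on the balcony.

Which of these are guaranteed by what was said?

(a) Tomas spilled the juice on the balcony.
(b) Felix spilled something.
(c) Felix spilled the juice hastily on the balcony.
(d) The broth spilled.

(b)

(a) Not entailed — the passage has Felix spilling the juice, not Tomas.
(b) Entailed — every conjunct here is already in the original spilling event.
(c) Not entailed — 'hastily' adds information not in the original event.
(d) Not entailed — the juice is what spilled, not the broth.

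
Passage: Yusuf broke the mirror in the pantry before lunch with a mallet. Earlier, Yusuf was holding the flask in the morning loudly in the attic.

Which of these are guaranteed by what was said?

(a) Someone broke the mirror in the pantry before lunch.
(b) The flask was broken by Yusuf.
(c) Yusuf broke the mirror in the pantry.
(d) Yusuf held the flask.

(a) Entailed — the original entails any weakening of itself; this just drops 'with a mallet' and generalizes the agent.
(b) Not entailed — Yusuf broke the mirror, not the flask; the flask belongs to the holding event.
(c) Entailed — dropping 'before lunch', 'with a mallet' leaves a sub-description the original still satisfies.
(d) Entailed — 'hold' is an activity; 'was holding' entails that some holding happened, so 'held' holds.

(a), (c), (d)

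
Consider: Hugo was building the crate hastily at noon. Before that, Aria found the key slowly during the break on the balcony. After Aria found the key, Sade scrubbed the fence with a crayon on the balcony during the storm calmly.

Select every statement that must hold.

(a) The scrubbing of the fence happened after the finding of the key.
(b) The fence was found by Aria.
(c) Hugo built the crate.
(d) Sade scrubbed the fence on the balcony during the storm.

(a) Entailed — the narrative places the finding before the scrubbing.
(b) Not entailed — Aria found the key, not the fence; the fence belongs to the scrubbing event.
(c) Not entailed — 'was building' is progressive on an accomplishment; it does not entail the completed 'built'.
(d) Entailed — every conjunct here is already in the original scrubbing event.

(a), (d)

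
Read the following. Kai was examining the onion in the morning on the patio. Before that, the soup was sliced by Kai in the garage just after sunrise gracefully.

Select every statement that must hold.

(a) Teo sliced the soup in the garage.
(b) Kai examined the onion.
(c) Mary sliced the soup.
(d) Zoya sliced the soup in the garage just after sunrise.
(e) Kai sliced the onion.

(b)

(a) Not entailed — the passage has Kai slicing the soup, not Teo.
(b) Entailed — 'examine' is an activity; 'was examining' entails that some examining happened, so 'examined' holds.
(c) Not entailed — the passage has Kai slicing the soup, not Mary.
(d) Not entailed — the passage has Kai slicing the soup, not Zoya.
(e) Not entailed — Kai sliced the soup, not the onion; the onion belongs to the examining event.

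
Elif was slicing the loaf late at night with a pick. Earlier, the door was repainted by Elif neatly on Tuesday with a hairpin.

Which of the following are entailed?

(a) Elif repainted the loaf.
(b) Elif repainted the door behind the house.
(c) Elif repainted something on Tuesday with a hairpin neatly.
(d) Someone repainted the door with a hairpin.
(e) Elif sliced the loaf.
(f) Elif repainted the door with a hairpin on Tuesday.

(c), (d), (f)

(a) Not entailed — Elif repainted the door, not the loaf; the loaf belongs to the slicing event.
(b) Not entailed — 'behind the house' adds information not in the original event.
(c) Entailed — generalizing the patient leaves a sub-description the original still satisfies.
(d) Entailed — dropping 'on Tuesday', 'neatly' and generalizing the agent leaves a sub-description the original still satisfies.
(e) Not entailed — 'was slicing' is progressive on an accomplishment; it does not entail the completed 'sliced'.
(f) Entailed — this follows by dropping conjuncts from the repainting event's description.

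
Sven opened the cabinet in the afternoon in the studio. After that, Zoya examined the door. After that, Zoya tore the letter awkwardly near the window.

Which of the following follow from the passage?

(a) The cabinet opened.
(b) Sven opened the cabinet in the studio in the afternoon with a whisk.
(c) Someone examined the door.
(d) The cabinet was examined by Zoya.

(a), (c)

(a) Entailed — 'Sven opened the cabinet' is causative; it entails the inchoative 'the cabinet opened'.
(b) Not entailed — 'with a whisk' adds information not in the original event.
(c) Entailed — generalizing the agent leaves a sub-description the original still satisfies.
(d) Not entailed — Zoya examined the door, not the cabinet; the cabinet belongs to the opening event.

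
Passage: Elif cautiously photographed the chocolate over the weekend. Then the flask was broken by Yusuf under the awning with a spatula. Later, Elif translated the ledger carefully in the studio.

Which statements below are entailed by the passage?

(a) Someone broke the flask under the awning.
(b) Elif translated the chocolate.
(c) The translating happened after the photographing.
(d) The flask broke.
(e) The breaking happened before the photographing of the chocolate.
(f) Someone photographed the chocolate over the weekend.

(a), (c), (d), (f)

(a) Entailed — the original entails any weakening of itself; this just drops 'with a spatula' and generalizes the agent.
(b) Not entailed — Elif translated the ledger, not the chocolate; the chocolate belongs to the photographing event.
(c) Entailed — the narrative places the photographing before the translating.
(d) Entailed — 'Yusuf broke the flask' is causative; it entails the inchoative 'the flask broke'.
(e) Not entailed — the narrative places the photographing before the breaking, not after.
(f) Entailed — this follows by dropping conjuncts from the photographing event's description.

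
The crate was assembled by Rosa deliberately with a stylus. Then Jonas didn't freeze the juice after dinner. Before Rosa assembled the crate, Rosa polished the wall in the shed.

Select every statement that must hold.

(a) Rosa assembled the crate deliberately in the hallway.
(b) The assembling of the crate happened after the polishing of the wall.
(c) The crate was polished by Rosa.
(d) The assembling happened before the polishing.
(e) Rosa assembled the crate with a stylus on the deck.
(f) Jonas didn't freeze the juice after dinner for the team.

(a) Not entailed — 'in the hallway' adds information not in the original event.
(b) Entailed — the narrative places the polishing before the assembling.
(c) Not entailed — Rosa polished the wall, not the crate; the crate belongs to the assembling event.
(d) Not entailed — the narrative places the polishing before the assembling, not after.
(e) Not entailed — 'on the deck' adds information not in the original event.
(f) Entailed — under negation, adding a further restriction is entailed: if no such freezing event occurred, none occurred for the team either.

(b), (f)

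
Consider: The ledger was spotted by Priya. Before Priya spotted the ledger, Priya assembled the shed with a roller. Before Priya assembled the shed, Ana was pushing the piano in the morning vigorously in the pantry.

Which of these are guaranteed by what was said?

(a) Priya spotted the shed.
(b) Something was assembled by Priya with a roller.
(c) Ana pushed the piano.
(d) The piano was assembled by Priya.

(b), (c)

(a) Not entailed — Priya spotted the ledger, not the shed; the shed belongs to the assembling event.
(b) Entailed — every conjunct here is already in the original assembling event.
(c) Entailed — 'push' is an activity; 'was pushing' entails that some pushing happened, so 'pushed' holds.
(d) Not entailed — Priya assembled the shed, not the piano; the piano belongs to the pushing event.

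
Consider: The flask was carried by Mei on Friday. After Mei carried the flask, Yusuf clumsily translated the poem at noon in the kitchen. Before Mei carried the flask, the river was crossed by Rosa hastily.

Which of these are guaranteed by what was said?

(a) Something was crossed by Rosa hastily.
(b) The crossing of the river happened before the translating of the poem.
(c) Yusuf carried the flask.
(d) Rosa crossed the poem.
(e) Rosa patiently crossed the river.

(a) Entailed — this follows by dropping conjuncts from the crossing event's description.
(b) Entailed — the narrative places the crossing before the translating.
(c) Not entailed — the passage has Mei carrying the flask, not Yusuf.
(d) Not entailed — Rosa crossed the river, not the poem; the poem belongs to the translating event.
(e) Not entailed — 'patiently' adds a manner not in (and inconsistent with) the original.

(a), (b)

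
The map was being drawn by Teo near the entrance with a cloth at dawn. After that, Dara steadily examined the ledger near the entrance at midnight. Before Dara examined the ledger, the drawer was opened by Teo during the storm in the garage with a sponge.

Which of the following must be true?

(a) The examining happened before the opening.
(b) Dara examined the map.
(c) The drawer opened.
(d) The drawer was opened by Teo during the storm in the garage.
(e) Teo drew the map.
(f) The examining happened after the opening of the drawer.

(c), (d), (f)

(a) Not entailed — the narrative places the opening before the examining, not after.
(b) Not entailed — Dara examined the ledger, not the map; the map belongs to the drawing event.
(c) Entailed — 'Teo opened the drawer' is causative; it entails the inchoative 'the drawer opened'.
(d) Entailed — dropping 'with a sponge' leaves a sub-description the original still satisfies.
(e) Not entailed — 'was drawing' is progressive on an accomplishment; it does not entail the completed 'drew'.
(f) Entailed — the narrative places the opening before the examining.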